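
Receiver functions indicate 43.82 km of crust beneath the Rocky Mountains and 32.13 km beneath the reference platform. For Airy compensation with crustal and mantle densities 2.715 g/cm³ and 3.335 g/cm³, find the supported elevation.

Excess crust Δ = 43.82 km − 32.13 km = 11.69 km, split between elevation h and root r with h + r = Δ.
Airy balance ρ_c h = (ρ_m − ρ_c) r gives r = h ρ_c/(ρ_m − ρ_c), so h (1 + ρ_c/(ρ_m − ρ_c)) = Δ, i.e. h = Δ (ρ_m − ρ_c)/ρ_m.
h = 11.69 km × 0.62/3.335 = 2.17 km.

2.17 km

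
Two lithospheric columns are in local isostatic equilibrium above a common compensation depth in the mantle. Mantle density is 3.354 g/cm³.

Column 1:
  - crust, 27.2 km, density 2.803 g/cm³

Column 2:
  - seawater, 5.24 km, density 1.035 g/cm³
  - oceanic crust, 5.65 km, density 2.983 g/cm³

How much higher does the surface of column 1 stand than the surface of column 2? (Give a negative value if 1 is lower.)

For any compensation level in the mantle, the mantle terms cancel and isostasy reduces to e = (Σt_1 − Σt_2) − (Σ(ρt)_1 − Σ(ρt)_2) / ρ_m.
Σt_1 = 27.2 km; Σt_2 = 10.89 km; Σ(ρt)_1 = 76.2416; Σ(ρt)_2 = 22.27735 (in km·g/cm³).
e = (27.2 − 10.89) − (76.2416 − 22.27735) / 3.354 = 0.22 km.

0.22 km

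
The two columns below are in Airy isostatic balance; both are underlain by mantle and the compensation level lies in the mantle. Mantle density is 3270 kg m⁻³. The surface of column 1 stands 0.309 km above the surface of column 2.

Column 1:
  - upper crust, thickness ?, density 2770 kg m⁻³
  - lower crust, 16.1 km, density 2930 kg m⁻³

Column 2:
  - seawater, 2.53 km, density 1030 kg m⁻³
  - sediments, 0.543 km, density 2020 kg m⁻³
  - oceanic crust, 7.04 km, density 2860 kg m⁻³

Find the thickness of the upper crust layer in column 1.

Take the compensation level at the base of the deeper column (depth z_c below the surface of column 1) and equate Σ ρ_i t_i down to z_c; mantle fills any gap and the z_c terms cancel.
Column 1: x×2770 + 16.1×2930 + (z_c − 16.1 − x)×3270
Column 2: 0.309×0 + 2.53×1030 + 0.543×2020 + 7.04×2860 + (z_c − 0.309 − 10.113)×3270
The z_c×3270 term appears on both sides and cancels. Collect the known terms of each column as K = Σ(ρt)_known − 3270 × (depth of known layers): K_1 = 47173 − 3270×16.1 = −5474; K_2 = 23837.16 − 3270×(0.309 + 10.113) = −10242.78.
Balance: K_1 − x×(3270 − 2770) = K_2, so x = (K_1 − K_2)/(3270 − 2770) = 4768.78/500 = 9.54 km.

9.54 km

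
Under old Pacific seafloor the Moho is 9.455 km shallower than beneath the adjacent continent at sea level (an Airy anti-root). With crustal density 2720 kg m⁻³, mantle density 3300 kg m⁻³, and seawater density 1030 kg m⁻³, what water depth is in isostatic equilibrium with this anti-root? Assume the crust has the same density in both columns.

Replacing a thickness d of crust by seawater at the top must be balanced by replacing crust with mantle at the base: d (ρ_c − ρ_w) = a (ρ_m − ρ_c).
d = a (ρ_m − ρ_c)/(ρ_c − ρ_w) = 9.455 km × 580/1690 = 3.24 km.

3.24 km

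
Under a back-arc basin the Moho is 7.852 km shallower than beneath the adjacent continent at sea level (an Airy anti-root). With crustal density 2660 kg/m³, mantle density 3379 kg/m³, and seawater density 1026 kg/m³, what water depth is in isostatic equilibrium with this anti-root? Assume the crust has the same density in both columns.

Replacing a thickness d of crust by seawater at the top must be balanced by replacing crust with mantle at the base: d (ρ_c − ρ_w) = a (ρ_m − ρ_c).
d = a (ρ_m − ρ_c)/(ρ_c − ρ_w) = 7.852 km × 719/1634 = 3.46 km.

3.46 km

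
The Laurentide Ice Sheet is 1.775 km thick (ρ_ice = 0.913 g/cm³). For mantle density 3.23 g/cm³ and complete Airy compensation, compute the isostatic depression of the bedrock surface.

For local isostatic compensation: the ice load ρ_ice t is balanced by mantle displaced below, ρ_m s.
s = t ρ_ice / ρ_m = 1.775 km × 0.913/3.23 = 0.502 km.

0.502 km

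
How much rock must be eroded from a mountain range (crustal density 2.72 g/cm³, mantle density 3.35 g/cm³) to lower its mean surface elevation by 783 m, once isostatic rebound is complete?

Net drop Δ = e − u = e − e ρ_c/ρ_m = e (ρ_m − ρ_c)/ρ_m.
e = Δ ρ_m/(ρ_m − ρ_c) = 783 m × 3.35/0.63 = 4160 m.

4160 m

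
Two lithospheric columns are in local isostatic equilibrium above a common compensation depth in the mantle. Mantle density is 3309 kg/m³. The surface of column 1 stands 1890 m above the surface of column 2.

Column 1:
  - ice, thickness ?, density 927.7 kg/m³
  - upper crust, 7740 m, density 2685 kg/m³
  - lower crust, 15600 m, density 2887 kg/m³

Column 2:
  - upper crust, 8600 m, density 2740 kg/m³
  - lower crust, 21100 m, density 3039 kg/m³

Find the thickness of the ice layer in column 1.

Take the compensation level at the base of the deeper column (depth z_c below the surface of column 1) and equate Σ ρ_i t_i down to z_c; mantle fills any gap and the z_c terms cancel.
Column 1: x×927.7 + 7740×2685 + 15600×2887 + (z_c − 23340 − x)×3309
Column 2: 1890×0 + 8600×2740 + 21100×3039 + (z_c − 1890 − 29700)×3309
The z_c×3309 term appears on both sides and cancels. Collect the known terms of each column as K = Σ(ρt)_known − 3309 × (depth of known layers): K_1 = 65819100 − 3309×23340 = −11412960; K_2 = 87686900 − 3309×(1890 + 29700) = −16844410.
Balance: K_1 − x×(3309 − 927.7) = K_2, so x = (K_1 − K_2)/(3309 − 927.7) = 5431450/2381.3 = 2280 m.

2280 m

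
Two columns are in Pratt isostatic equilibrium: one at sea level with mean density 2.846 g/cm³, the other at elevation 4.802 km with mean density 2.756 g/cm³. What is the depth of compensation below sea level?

ρ_ref D = ρ (D + h) → D (ρ_ref − ρ) = ρ h.
D = ρ h/(ρ_ref − ρ) = 2.756 × 4.802 km/(2.846 − 2.756) = 147 km.

147 km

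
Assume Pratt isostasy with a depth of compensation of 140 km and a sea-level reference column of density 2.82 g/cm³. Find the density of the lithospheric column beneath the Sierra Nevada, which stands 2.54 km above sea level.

Pratt balance: ρ_ref D = ρ (D + h).
ρ = ρ_ref D/(D + h) = 2.82 × 140 km/(140 km + 2.54 km) = 2.77 g/cm³.

2.77 g/cm³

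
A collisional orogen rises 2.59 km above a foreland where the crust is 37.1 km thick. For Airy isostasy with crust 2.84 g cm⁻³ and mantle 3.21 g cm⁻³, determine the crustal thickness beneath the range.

59.6 km

Root depth r = h ρ_c / (ρ_m − ρ_c) = 2.59 km × 2.84 / 0.37 = 19.88 km.
Total thickness = T + h + r = 37.1 km + 2.59 km + 19.88 km = 59.6 km.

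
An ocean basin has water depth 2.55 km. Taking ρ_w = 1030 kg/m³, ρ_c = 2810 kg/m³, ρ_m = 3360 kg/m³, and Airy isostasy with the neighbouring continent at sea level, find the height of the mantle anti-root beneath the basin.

Isostatic balance requires: replacing crust with seawater at the top is compensated by replacing crust with mantle at the base: d (ρ_c − ρ_w) = a (ρ_m − ρ_c).
a = d (ρ_c − ρ_w)/(ρ_m − ρ_c) = 2.55 km × 1780/550 = 8.25 km.

8.25 km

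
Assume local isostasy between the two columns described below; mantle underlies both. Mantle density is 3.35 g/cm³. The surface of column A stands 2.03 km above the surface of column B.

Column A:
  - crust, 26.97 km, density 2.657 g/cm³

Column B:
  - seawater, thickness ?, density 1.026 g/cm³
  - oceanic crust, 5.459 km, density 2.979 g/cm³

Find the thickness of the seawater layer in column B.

4.24 km

Take the compensation level at the base of the deeper column (depth z_c below the surface of column A) and equate Σ ρ_i t_i down to z_c; mantle fills any gap and the z_c terms cancel.
Column A: 26.97×2.657 + (z_c − 26.97)×3.35
Column B: 2.03×0 + x×1.026 + 5.459×2.979 + (z_c − 2.03 − 5.459 − x)×3.35
The z_c×3.35 term appears on both sides and cancels. Collect the known terms of each column as K = Σ(ρt)_known − 3.35 × (depth of known layers): K_A = 71.65929 − 3.35×26.97 = −18.69021; K_B = 16.262361 − 3.35×(2.03 + 5.459) = −8.825789.
Balance: K_A = K_B − x×(3.35 − 1.026), so x = (K_B − K_A)/(3.35 − 1.026) = 9.86442/2.324 = 4.24 km.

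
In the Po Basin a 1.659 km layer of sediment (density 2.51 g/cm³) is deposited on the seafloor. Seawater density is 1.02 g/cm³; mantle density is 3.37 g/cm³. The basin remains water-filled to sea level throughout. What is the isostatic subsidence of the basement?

1.05 km

Submarine loading: the sediment displaces seawater, and the subsidence is in turn flooded, so s (ρ_m − ρ_w) = t (ρ_sed − ρ_w).
s = 1.659 km × (2.51 − 1.02) / (3.37 − 1.02) = 1.05 km.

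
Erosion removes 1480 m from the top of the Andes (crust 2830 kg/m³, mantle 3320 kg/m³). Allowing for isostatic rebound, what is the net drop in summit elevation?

218 m

Rebound u = e ρ_c/ρ_m = 1480 m × 2830/3320 = 1262 m.
Net surface drop = e − u = 1480 m − 1262 m = e (ρ_m − ρ_c)/ρ_m = 218 m.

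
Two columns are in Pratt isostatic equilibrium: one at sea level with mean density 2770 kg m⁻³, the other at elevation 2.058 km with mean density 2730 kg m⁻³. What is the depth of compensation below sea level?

140 km

ρ_ref D = ρ (D + h) → D (ρ_ref − ρ) = ρ h.
D = ρ h/(ρ_ref − ρ) = 2730 × 2.058 km/(2770 − 2730) = 140 km.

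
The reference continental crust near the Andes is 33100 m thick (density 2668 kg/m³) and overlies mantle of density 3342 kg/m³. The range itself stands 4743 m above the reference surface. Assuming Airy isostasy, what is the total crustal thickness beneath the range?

56600 m

Root depth r = h ρ_c / (ρ_m − ρ_c) = 4743 m × 2668 / 674 = 18770 m.
Total thickness = T + h + r = 33100 m + 4743 m + 18770 m = 56600 m.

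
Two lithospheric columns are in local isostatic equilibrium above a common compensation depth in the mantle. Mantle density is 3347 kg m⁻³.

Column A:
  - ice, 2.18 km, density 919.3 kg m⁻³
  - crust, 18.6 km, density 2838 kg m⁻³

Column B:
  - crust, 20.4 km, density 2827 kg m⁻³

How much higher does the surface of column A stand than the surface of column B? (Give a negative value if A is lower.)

1.24 km

For any compensation level in the mantle, the mantle terms cancel and isostasy reduces to e = (Σt_A − Σt_B) − (Σ(ρt)_A − Σ(ρt)_B) / ρ_m.
Σt_A = 20.78 km; Σt_B = 20.4 km; Σ(ρt)_A = 54790.874; Σ(ρt)_B = 57670.8 (in km·kg m⁻³).
e = (20.78 − 20.4) − (54790.874 − 57670.8) / 3347 = 1.24 km.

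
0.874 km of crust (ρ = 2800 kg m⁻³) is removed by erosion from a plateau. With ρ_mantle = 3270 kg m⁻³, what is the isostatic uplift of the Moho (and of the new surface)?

0.748 km

Unloading: uplift u = e ρ_c/ρ_m = 0.874 km × 2800/3270 = 0.748 km.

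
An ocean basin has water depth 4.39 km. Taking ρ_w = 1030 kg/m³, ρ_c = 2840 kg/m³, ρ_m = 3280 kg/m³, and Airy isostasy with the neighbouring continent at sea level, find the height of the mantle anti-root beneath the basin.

For local isostatic compensation: replacing crust with seawater at the top is compensated by replacing crust with mantle at the base: d (ρ_c − ρ_w) = a (ρ_m − ρ_c).
a = d (ρ_c − ρ_w)/(ρ_m − ρ_c) = 4.39 km × 1810/440 = 18.1 km.

18.1 km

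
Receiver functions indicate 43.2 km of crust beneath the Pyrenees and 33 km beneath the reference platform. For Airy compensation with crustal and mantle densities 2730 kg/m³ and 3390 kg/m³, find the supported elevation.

Excess crust Δ = 43.2 km − 33 km = 10.2 km, split between elevation h and root r with h + r = Δ.
Airy balance ρ_c h = (ρ_m − ρ_c) r gives r = h ρ_c/(ρ_m − ρ_c), so h (1 + ρ_c/(ρ_m − ρ_c)) = Δ, i.e. h = Δ (ρ_m − ρ_c)/ρ_m.
h = 10.2 km × 660/3390 = 1.99 km.

1.99 km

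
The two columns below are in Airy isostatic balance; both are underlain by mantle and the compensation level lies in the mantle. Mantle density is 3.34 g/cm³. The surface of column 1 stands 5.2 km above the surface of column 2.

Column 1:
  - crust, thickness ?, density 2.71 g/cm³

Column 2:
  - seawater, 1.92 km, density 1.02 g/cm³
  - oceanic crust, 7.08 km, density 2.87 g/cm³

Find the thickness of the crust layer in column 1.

Take the compensation level at the base of the deeper column (depth z_c below the surface of column 1) and equate Σ ρ_i t_i down to z_c; mantle fills any gap and the z_c terms cancel.
Column 1: x×2.71 + (z_c − 0 − x)×3.34
Column 2: 5.2×0 + 1.92×1.02 + 7.08×2.87 + (z_c − 5.2 − 9)×3.34
The z_c×3.34 term appears on both sides and cancels. Collect the known terms of each column as K = Σ(ρt)_known − 3.34 × (depth of known layers): K_1 = 0 − 3.34×0 = 0; K_2 = 22.278 − 3.34×(5.2 + 9) = −25.15.
Balance: K_1 − x×(3.34 − 2.71) = K_2, so x = (K_1 − K_2)/(3.34 − 2.71) = 25.15/0.63 = 39.9 km.

39.9 km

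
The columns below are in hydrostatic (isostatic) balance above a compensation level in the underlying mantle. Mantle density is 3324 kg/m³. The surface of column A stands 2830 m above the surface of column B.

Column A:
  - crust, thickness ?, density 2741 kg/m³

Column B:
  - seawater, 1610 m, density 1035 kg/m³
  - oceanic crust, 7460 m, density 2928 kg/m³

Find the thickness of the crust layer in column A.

27500 m

Take the compensation level at the base of the deeper column (depth z_c below the surface of column A) and equate Σ ρ_i t_i down to z_c; mantle fills any gap and the z_c terms cancel.
Column A: x×2741 + (z_c − 0 − x)×3324
Column B: 2830×0 + 1610×1035 + 7460×2928 + (z_c − 2830 − 9070)×3324
The z_c×3324 term appears on both sides and cancels. Collect the known terms of each column as K = Σ(ρt)_known − 3324 × (depth of known layers): K_A = 0 − 3324×0 = 0; K_B = 23509230 − 3324×(2830 + 9070) = −16046370.
Balance: K_A − x×(3324 − 2741) = K_B, so x = (K_A − K_B)/(3324 − 2741) = 16046400/583 = 27500 m.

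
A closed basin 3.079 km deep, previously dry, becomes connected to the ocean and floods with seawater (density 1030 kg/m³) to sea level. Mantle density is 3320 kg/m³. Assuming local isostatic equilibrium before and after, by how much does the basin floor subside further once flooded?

1.38 km

After flooding the water column is d + s deep. Its weight must equal the weight of mantle displaced by the extra subsidence s: (d + s) ρ_w = s ρ_m.
s = d ρ_w / (ρ_m − ρ_w) = 3.079 km × 1030/(3320 − 1030) = 1.38 km.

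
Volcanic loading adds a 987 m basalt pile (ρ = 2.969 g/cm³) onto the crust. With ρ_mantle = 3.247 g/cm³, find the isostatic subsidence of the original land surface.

Subaerial loading: s = t ρ_load / ρ_m.
s = 987 m × 2.969/3.247 = 902 m.

902 m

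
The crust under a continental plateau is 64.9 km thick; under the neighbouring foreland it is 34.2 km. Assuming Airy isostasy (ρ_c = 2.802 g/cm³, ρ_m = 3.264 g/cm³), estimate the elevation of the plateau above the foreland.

Excess crust Δ = 64.9 km − 34.2 km = 30.7 km, split between elevation h and root r with h + r = Δ.
Airy balance ρ_c h = (ρ_m − ρ_c) r gives r = h ρ_c/(ρ_m − ρ_c), so h (1 + ρ_c/(ρ_m − ρ_c)) = Δ, i.e. h = Δ (ρ_m − ρ_c)/ρ_m.
h = 30.7 km × 0.462/3.264 = 4.35 km.

4.35 km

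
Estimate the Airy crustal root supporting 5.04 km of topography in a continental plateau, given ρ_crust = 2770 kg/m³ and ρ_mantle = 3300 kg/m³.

In Airy isostatic equilibrium: the weight of the topography is balanced by the buoyancy of the root, ρ_c h = (ρ_m − ρ_c) r.
r = h · ρ_c / (ρ_m − ρ_c) = 5.04 km × 2770 / (3300 − 2770) = 26.3 km.

26.3 km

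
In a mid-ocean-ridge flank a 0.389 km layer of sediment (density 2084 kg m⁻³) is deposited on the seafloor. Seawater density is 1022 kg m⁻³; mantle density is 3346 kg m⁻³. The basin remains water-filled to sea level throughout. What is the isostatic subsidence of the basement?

Submarine loading: the sediment displaces seawater, and the subsidence is in turn flooded, so s (ρ_m − ρ_w) = t (ρ_sed − ρ_w).
s = 0.389 km × (2084 − 1022) / (3346 − 1022) = 0.178 km.

0.178 km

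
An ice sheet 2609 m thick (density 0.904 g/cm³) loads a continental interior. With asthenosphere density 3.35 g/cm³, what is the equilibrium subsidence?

For local isostatic compensation: the ice load ρ_ice t is balanced by mantle displaced below, ρ_m s.
s = t ρ_ice / ρ_m = 2609 m × 0.904/3.35 = 704 m.

704 m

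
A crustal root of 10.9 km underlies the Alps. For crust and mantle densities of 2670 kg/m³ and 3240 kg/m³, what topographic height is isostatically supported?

2.33 km

Isostatic balance requires: ρ_c h = (ρ_m − ρ_c) r.
h = r (ρ_m − ρ_c) / ρ_c = 10.9 km × (3240 − 2670) / 2670 = 2.33 km.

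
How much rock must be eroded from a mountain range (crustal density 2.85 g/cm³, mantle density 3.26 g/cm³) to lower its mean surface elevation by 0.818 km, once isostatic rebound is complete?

Net drop Δ = e − u = e − e ρ_c/ρ_m = e (ρ_m − ρ_c)/ρ_m.
e = Δ ρ_m/(ρ_m − ρ_c) = 0.818 km × 3.26/0.41 = 6.5 km.

6.5 km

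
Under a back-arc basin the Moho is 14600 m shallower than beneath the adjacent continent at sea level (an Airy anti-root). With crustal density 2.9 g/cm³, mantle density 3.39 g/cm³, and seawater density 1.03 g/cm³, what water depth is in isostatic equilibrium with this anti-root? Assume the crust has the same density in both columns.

Replacing a thickness d of crust by seawater at the top must be balanced by replacing crust with mantle at the base: d (ρ_c − ρ_w) = a (ρ_m − ρ_c).
d = a (ρ_m − ρ_c)/(ρ_c − ρ_w) = 14600 m × 0.49/1.87 = 3830 m.

3830 m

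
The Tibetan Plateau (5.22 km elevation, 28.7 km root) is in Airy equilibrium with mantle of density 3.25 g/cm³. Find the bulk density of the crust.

ρ_c h = (ρ_m − ρ_c) r → ρ_c (h + r) = ρ_m r → ρ_c = ρ_m r / (h + r).
ρ_c = 3.25 × 28.7 km / (5.22 km + 28.7 km) = 2.75 g/cm³.

2.75 g/cm³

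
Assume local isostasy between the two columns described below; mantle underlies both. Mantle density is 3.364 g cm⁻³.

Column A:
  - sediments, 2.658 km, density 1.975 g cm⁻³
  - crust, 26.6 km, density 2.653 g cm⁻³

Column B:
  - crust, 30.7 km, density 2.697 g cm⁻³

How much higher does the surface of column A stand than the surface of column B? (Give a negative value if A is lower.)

0.632 km

For any compensation level in the mantle, the mantle terms cancel and isostasy reduces to e = (Σt_A − Σt_B) − (Σ(ρt)_A − Σ(ρt)_B) / ρ_m.
Σt_A = 29.258 km; Σt_B = 30.7 km; Σ(ρt)_A = 75.81935; Σ(ρt)_B = 82.7979 (in km·g cm⁻³).
e = (29.258 − 30.7) − (75.81935 − 82.7979) / 3.364 = 0.632 km.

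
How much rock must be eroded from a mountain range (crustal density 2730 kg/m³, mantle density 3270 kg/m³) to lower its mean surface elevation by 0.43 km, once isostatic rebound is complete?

2.6 km

Net drop Δ = e − u = e − e ρ_c/ρ_m = e (ρ_m − ρ_c)/ρ_m.
e = Δ ρ_m/(ρ_m − ρ_c) = 0.43 km × 3270/540 = 2.6 km.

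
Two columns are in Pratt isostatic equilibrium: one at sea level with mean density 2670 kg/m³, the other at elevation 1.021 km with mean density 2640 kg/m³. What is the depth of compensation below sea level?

ρ_ref D = ρ (D + h) → D (ρ_ref − ρ) = ρ h.
D = ρ h/(ρ_ref − ρ) = 2640 × 1.021 km/(2670 − 2640) = 89.8 km.

89.8 km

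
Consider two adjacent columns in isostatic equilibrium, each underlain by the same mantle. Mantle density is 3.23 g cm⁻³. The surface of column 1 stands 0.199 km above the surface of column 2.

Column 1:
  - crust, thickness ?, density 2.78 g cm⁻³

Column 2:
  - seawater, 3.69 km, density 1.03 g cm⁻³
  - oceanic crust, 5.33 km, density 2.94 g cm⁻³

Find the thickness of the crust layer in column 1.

Take the compensation level at the base of the deeper column (depth z_c below the surface of column 1) and equate Σ ρ_i t_i down to z_c; mantle fills any gap and the z_c terms cancel.
Column 1: x×2.78 + (z_c − 0 − x)×3.23
Column 2: 0.199×0 + 3.69×1.03 + 5.33×2.94 + (z_c − 0.199 − 9.02)×3.23
The z_c×3.23 term appears on both sides and cancels. Collect the known terms of each column as K = Σ(ρt)_known − 3.23 × (depth of known layers): K_1 = 0 − 3.23×0 = 0; K_2 = 19.4709 − 3.23×(0.199 + 9.02) = −10.30647.
Balance: K_1 − x×(3.23 − 2.78) = K_2, so x = (K_1 − K_2)/(3.23 − 2.78) = 10.3065/0.45 = 22.9 km.

22.9 km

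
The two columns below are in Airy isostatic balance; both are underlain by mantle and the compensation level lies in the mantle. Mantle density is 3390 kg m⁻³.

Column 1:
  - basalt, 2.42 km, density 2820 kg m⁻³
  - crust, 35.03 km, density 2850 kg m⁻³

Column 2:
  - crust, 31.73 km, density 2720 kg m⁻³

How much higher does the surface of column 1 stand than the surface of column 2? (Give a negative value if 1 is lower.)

For any compensation level in the mantle, the mantle terms cancel and isostasy reduces to e = (Σt_1 − Σt_2) − (Σ(ρt)_1 − Σ(ρt)_2) / ρ_m.
Σt_1 = 37.45 km; Σt_2 = 31.73 km; Σ(ρt)_1 = 106659.9; Σ(ρt)_2 = 86305.6 (in km·kg m⁻³).
e = (37.45 − 31.73) − (106659.9 − 86305.6) / 3390 = −0.284 km.

−0.284 km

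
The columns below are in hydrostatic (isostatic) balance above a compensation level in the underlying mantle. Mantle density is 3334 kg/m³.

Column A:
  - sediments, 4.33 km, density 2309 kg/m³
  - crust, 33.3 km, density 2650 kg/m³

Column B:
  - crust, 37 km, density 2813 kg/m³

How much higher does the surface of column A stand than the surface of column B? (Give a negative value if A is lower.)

2.38 km

For any compensation level in the mantle, the mantle terms cancel and isostasy reduces to e = (Σt_A − Σt_B) − (Σ(ρt)_A − Σ(ρt)_B) / ρ_m.
Σt_A = 37.63 km; Σt_B = 37 km; Σ(ρt)_A = 98242.97; Σ(ρt)_B = 104081 (in km·kg/m³).
e = (37.63 − 37) − (98242.97 − 104081) / 3334 = 2.38 km.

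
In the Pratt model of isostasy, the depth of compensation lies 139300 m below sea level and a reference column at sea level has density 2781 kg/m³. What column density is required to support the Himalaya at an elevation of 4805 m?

Pratt balance: ρ_ref D = ρ (D + h).
ρ = ρ_ref D/(D + h) = 2781 × 139300 m/(139300 m + 4805 m) = 2690 kg/m³.

2690 kg/m³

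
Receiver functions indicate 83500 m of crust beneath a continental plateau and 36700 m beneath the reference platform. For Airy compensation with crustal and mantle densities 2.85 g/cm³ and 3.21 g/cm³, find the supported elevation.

Excess crust Δ = 83500 m − 36700 m = 46800 m, split between elevation h and root r with h + r = Δ.
Airy balance ρ_c h = (ρ_m − ρ_c) r gives r = h ρ_c/(ρ_m − ρ_c), so h (1 + ρ_c/(ρ_m − ρ_c)) = Δ, i.e. h = Δ (ρ_m − ρ_c)/ρ_m.
h = 46800 m × 0.36/3.21 = 5250 m.

5250 m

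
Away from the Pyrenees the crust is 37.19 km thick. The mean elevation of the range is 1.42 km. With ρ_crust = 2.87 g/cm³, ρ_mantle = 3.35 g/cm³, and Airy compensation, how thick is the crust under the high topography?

47.1 km

Root depth r = h ρ_c / (ρ_m − ρ_c) = 1.42 km × 2.87 / 0.48 = 8.49 km.
Total thickness = T + h + r = 37.19 km + 1.42 km + 8.49 km = 47.1 km.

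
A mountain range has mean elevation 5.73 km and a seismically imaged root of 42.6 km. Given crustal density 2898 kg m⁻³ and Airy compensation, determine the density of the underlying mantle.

3290 kg m⁻³

Airy balance: ρ_c h = (ρ_m − ρ_c) r → ρ_m = ρ_c (1 + h/r).
ρ_m = 2898 × (1 + 5.73 km/42.6 km) = 3290 kg m⁻³.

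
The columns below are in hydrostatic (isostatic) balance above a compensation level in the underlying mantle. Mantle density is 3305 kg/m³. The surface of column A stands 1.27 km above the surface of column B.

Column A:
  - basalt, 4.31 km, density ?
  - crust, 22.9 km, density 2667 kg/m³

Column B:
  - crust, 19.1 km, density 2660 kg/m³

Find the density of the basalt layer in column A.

2860 kg/m³

Take the compensation level at the base of the deeper column (depth z_c below the surface of column A) and equate Σ ρ_i t_i down to z_c; mantle fills any gap and the z_c terms cancel.
Column A: 4.31×ρ + 22.9×2667 + (z_c − 27.21)×3305
Column B: 1.27×0 + 19.1×2660 + (z_c − 1.27 − 19.1)×3305
The z_c×3305 term appears on both sides and cancels. Collect the known terms of each column as K = Σ(ρt)_known − 3305 × (depth of known layers): K_A = 61074.3 − 3305×27.21 = −28854.75; K_B = 50806 − 3305×(1.27 + 19.1) = −16516.85.
Balance: K_A + 4.31×ρ = K_B, so ρ = (K_B − K_A)/4.31 = 12337.9/4.31 = 2860 kg/m³.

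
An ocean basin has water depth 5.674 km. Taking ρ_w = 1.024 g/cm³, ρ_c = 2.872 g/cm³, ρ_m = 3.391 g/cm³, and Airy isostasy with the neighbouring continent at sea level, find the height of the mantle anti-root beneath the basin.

By Archimedes' principle applied to the lithosphere: replacing crust with seawater at the top is compensated by replacing crust with mantle at the base: d (ρ_c − ρ_w) = a (ρ_m − ρ_c).
a = d (ρ_c − ρ_w)/(ρ_m − ρ_c) = 5.674 km × 1.848/0.519 = 20.2 km.

20.2 km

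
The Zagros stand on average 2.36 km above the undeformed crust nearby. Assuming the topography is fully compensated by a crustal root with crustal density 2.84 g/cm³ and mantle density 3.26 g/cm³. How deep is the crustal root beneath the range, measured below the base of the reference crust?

Isostatic balance requires: the weight of the topography is balanced by the buoyancy of the root, ρ_c h = (ρ_m − ρ_c) r.
r = h · ρ_c / (ρ_m − ρ_c) = 2.36 km × 2.84 / (3.26 − 2.84) = 16 km.

16 km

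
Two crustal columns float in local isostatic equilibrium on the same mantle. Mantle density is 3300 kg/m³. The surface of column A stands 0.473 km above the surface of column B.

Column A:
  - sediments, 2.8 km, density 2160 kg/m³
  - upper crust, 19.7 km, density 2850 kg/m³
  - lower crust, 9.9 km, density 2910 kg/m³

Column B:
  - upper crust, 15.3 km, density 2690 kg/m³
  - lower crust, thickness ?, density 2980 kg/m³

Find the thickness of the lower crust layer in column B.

15.7 km

Take the compensation level at the base of the deeper column (depth z_c below the surface of column A) and equate Σ ρ_i t_i down to z_c; mantle fills any gap and the z_c terms cancel.
Column A: 2.8×2160 + 19.7×2850 + 9.9×2910 + (z_c − 32.4)×3300
Column B: 0.473×0 + 15.3×2690 + x×2980 + (z_c − 0.473 − 15.3 − x)×3300
The z_c×3300 term appears on both sides and cancels. Collect the known terms of each column as K = Σ(ρt)_known − 3300 × (depth of known layers): K_A = 91002 − 3300×32.4 = −15918; K_B = 41157 − 3300×(0.473 + 15.3) = −10893.9.
Balance: K_A = K_B − x×(3300 − 2980), so x = (K_B − K_A)/(3300 − 2980) = 5024.1/320 = 15.7 km.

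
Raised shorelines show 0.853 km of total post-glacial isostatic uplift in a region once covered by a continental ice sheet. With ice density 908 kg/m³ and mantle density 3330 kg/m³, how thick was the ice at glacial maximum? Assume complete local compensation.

3.13 km

u = t ρ_ice/ρ_m → t = u ρ_m/ρ_ice = 0.853 km × 3330/908 = 3.13 km.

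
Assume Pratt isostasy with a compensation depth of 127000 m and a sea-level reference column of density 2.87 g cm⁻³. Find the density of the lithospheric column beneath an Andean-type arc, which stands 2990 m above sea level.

Pratt balance: ρ_ref D = ρ (D + h).
ρ = ρ_ref D/(D + h) = 2.87 × 127000 m/(127000 m + 2990 m) = 2.8 g cm⁻³.

2.8 g cm⁻³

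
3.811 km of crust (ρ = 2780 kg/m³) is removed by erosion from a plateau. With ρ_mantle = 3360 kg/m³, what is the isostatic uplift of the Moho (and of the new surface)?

3.15 km

Unloading: uplift u = e ρ_c/ρ_m = 3.811 km × 2780/3360 = 3.15 km.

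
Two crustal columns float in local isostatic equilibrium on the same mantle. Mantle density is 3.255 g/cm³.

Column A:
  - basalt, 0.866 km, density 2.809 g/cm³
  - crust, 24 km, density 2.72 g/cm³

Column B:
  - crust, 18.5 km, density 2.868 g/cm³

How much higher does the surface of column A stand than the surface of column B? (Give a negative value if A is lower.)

For any compensation level in the mantle, the mantle terms cancel and isostasy reduces to e = (Σt_A − Σt_B) − (Σ(ρt)_A − Σ(ρt)_B) / ρ_m.
Σt_A = 24.866 km; Σt_B = 18.5 km; Σ(ρt)_A = 67.712594; Σ(ρt)_B = 53.058 (in km·g/cm³).
e = (24.866 − 18.5) − (67.712594 − 53.058) / 3.255 = 1.86 km.

1.86 km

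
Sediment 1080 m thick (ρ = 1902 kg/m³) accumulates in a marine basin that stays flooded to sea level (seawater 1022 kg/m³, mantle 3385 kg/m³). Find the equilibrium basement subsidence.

402 m

Submarine loading: the sediment displaces seawater, and the subsidence is in turn flooded, so s (ρ_m − ρ_w) = t (ρ_sed − ρ_w).
s = 1080 m × (1902 − 1022) / (3385 − 1022) = 402 m.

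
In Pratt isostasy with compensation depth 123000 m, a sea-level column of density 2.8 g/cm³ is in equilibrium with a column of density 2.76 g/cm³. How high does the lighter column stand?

1780 m

ρ_ref D = ρ (D + h) → h = D (ρ_ref − ρ)/ρ.
h = 123000 m × (2.8 − 2.76)/2.76 = 1780 m.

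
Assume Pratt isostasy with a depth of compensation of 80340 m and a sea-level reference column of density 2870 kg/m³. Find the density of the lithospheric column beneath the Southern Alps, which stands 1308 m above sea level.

Pratt balance: ρ_ref D = ρ (D + h).
ρ = ρ_ref D/(D + h) = 2870 × 80340 m/(80340 m + 1308 m) = 2820 kg/m³.

2820 kg/m³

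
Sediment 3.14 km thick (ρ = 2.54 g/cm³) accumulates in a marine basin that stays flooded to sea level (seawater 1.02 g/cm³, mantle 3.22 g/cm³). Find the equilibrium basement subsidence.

2.17 km

Submarine loading: the sediment displaces seawater, and the subsidence is in turn flooded, so s (ρ_m − ρ_w) = t (ρ_sed − ρ_w).
s = 3.14 km × (2.54 − 1.02) / (3.22 − 1.02) = 2.17 km.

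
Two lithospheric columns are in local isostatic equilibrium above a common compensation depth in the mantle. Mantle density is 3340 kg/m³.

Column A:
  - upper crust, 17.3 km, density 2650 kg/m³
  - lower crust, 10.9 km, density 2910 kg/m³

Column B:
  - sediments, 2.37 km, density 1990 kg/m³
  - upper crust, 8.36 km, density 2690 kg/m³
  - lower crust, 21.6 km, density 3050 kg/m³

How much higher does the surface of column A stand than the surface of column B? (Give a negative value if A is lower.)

For any compensation level in the mantle, the mantle terms cancel and isostasy reduces to e = (Σt_A − Σt_B) − (Σ(ρt)_A − Σ(ρt)_B) / ρ_m.
Σt_A = 28.2 km; Σt_B = 32.33 km; Σ(ρt)_A = 77564; Σ(ρt)_B = 93084.7 (in km·kg/m³).
e = (28.2 − 32.33) − (77564 − 93084.7) / 3340 = 0.517 km.

0.517 km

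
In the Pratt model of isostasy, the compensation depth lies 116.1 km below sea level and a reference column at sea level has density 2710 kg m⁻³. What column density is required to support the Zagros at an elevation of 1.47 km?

2680 kg m⁻³

Pratt balance: ρ_ref D = ρ (D + h).
ρ = ρ_ref D/(D + h) = 2710 × 116.1 km/(116.1 km + 1.47 km) = 2680 kg m⁻³.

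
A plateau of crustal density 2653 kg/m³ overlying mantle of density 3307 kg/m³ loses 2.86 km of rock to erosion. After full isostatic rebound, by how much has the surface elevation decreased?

0.566 km

Rebound u = e ρ_c/ρ_m = 2.86 km × 2653/3307 = 2.294 km.
Net surface drop = e − u = 2.86 km − 2.294 km = e (ρ_m − ρ_c)/ρ_m = 0.566 km.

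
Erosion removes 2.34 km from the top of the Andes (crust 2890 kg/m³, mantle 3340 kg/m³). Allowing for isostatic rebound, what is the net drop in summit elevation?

0.315 km

Rebound u = e ρ_c/ρ_m = 2.34 km × 2890/3340 = 2.025 km.
Net surface drop = e − u = 2.34 km − 2.025 km = e (ρ_m − ρ_c)/ρ_m = 0.315 km.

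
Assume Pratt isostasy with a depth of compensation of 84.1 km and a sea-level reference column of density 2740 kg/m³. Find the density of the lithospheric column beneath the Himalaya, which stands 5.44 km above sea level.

Pratt balance: ρ_ref D = ρ (D + h).
ρ = ρ_ref D/(D + h) = 2740 × 84.1 km/(84.1 km + 5.44 km) = 2570 kg/m³.

2570 kg/m³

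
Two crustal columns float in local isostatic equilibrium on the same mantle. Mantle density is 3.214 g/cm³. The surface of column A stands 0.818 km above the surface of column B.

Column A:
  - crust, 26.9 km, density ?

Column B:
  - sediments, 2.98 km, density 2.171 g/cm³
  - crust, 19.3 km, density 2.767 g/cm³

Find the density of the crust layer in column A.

2.68 g/cm³

Take the compensation level at the base of the deeper column (depth z_c below the surface of column A) and equate Σ ρ_i t_i down to z_c; mantle fills any gap and the z_c terms cancel.
Column A: 26.9×ρ + (z_c − 26.9)×3.214
Column B: 0.818×0 + 2.98×2.171 + 19.3×2.767 + (z_c − 0.818 − 22.28)×3.214
The z_c×3.214 term appears on both sides and cancels. Collect the known terms of each column as K = Σ(ρt)_known − 3.214 × (depth of known layers): K_A = 0 − 3.214×26.9 = −86.4566; K_B = 59.87268 − 3.214×(0.818 + 22.28) = −14.364292.
Balance: K_A + 26.9×ρ = K_B, so ρ = (K_B − K_A)/26.9 = 72.0923/26.9 = 2.68 g/cm³.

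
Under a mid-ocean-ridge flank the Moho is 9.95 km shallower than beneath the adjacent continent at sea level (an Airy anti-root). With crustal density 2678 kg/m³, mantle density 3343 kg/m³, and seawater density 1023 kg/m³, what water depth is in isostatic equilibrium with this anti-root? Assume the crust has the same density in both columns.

4 km

Replacing a thickness d of crust by seawater at the top must be balanced by replacing crust with mantle at the base: d (ρ_c − ρ_w) = a (ρ_m − ρ_c).
d = a (ρ_m − ρ_c)/(ρ_c − ρ_w) = 9.95 km × 665/1655 = 4 km.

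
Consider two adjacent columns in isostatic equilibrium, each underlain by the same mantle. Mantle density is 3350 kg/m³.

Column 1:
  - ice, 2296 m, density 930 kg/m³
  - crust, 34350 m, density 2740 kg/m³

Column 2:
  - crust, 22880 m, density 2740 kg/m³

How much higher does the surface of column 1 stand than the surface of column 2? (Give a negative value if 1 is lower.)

For any compensation level in the mantle, the mantle terms cancel and isostasy reduces to e = (Σt_1 − Σt_2) − (Σ(ρt)_1 − Σ(ρt)_2) / ρ_m.
Σt_1 = 36646 m; Σt_2 = 22880 m; Σ(ρt)_1 = 96254280; Σ(ρt)_2 = 62691200 (in m·kg/m³).
e = (36646 − 22880) − (96254280 − 62691200) / 3350 = 3750 m.

3750 m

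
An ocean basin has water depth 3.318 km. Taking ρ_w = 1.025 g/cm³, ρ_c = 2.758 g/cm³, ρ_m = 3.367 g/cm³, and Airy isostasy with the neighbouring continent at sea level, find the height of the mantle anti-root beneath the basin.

9.44 km

For local isostatic compensation: replacing crust with seawater at the top is compensated by replacing crust with mantle at the base: d (ρ_c − ρ_w) = a (ρ_m − ρ_c).
a = d (ρ_c − ρ_w)/(ρ_m − ρ_c) = 3.318 km × 1.733/0.609 = 9.44 km.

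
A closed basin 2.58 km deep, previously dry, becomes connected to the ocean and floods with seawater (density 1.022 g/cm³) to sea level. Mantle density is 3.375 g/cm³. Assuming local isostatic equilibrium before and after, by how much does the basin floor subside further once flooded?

After flooding the water column is d + s deep. Its weight must equal the weight of mantle displaced by the extra subsidence s: (d + s) ρ_w = s ρ_m.
s = d ρ_w / (ρ_m − ρ_w) = 2.58 km × 1.022/(3.375 − 1.022) = 1.12 km.

1.12 km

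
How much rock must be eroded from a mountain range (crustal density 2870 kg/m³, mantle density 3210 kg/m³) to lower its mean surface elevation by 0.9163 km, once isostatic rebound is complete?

Net drop Δ = e − u = e − e ρ_c/ρ_m = e (ρ_m − ρ_c)/ρ_m.
e = Δ ρ_m/(ρ_m − ρ_c) = 0.9163 km × 3210/340 = 8.65 km.

8.65 km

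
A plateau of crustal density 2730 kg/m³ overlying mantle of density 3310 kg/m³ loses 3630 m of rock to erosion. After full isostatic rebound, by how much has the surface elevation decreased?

Rebound u = e ρ_c/ρ_m = 3630 m × 2730/3310 = 2994 m.
Net surface drop = e − u = 3630 m − 2994 m = e (ρ_m − ρ_c)/ρ_m = 636 m.

636 m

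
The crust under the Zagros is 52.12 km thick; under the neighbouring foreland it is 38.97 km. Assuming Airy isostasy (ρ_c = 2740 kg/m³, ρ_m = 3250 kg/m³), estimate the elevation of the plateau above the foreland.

Excess crust Δ = 52.12 km − 38.97 km = 13.15 km, split between elevation h and root r with h + r = Δ.
Airy balance ρ_c h = (ρ_m − ρ_c) r gives r = h ρ_c/(ρ_m − ρ_c), so h (1 + ρ_c/(ρ_m − ρ_c)) = Δ, i.e. h = Δ (ρ_m − ρ_c)/ρ_m.
h = 13.15 km × 510/3250 = 2.06 km.

2.06 km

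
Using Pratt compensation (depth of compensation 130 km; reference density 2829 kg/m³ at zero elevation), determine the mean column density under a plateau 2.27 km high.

Pratt balance: ρ_ref D = ρ (D + h).
ρ = ρ_ref D/(D + h) = 2829 × 130 km/(130 km + 2.27 km) = 2780 kg/m³.

2780 kg/m³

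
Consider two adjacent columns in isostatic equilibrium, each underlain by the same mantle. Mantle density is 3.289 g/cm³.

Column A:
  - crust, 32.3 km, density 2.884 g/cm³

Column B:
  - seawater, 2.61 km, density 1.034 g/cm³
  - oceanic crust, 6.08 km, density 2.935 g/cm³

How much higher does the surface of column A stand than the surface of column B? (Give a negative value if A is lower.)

1.53 km

For any compensation level in the mantle, the mantle terms cancel and isostasy reduces to e = (Σt_A − Σt_B) − (Σ(ρt)_A − Σ(ρt)_B) / ρ_m.
Σt_A = 32.3 km; Σt_B = 8.69 km; Σ(ρt)_A = 93.1532; Σ(ρt)_B = 20.54354 (in km·g/cm³).
e = (32.3 − 8.69) − (93.1532 − 20.54354) / 3.289 = 1.53 km.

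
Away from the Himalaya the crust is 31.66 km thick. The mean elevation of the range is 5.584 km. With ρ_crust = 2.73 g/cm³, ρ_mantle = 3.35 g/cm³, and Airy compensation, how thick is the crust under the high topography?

61.8 km

Root depth r = h ρ_c / (ρ_m − ρ_c) = 5.584 km × 2.73 / 0.62 = 24.59 km.
Total thickness = T + h + r = 31.66 km + 5.584 km + 24.59 km = 61.8 km.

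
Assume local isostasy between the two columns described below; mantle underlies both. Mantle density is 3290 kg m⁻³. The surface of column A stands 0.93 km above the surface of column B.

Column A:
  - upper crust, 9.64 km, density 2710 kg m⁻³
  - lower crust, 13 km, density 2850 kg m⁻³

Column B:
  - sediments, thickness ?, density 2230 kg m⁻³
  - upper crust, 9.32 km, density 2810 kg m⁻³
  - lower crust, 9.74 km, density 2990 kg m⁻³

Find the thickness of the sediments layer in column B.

0.807 km

Take the compensation level at the base of the deeper column (depth z_c below the surface of column A) and equate Σ ρ_i t_i down to z_c; mantle fills any gap and the z_c terms cancel.
Column A: 9.64×2710 + 13×2850 + (z_c − 22.64)×3290
Column B: 0.93×0 + x×2230 + 9.32×2810 + 9.74×2990 + (z_c − 0.93 − 19.06 − x)×3290
The z_c×3290 term appears on both sides and cancels. Collect the known terms of each column as K = Σ(ρt)_known − 3290 × (depth of known layers): K_A = 63174.4 − 3290×22.64 = −11311.2; K_B = 55311.8 − 3290×(0.93 + 19.06) = −10455.3.
Balance: K_A = K_B − x×(3290 − 2230), so x = (K_B − K_A)/(3290 − 2230) = 855.9/1060 = 0.807 km.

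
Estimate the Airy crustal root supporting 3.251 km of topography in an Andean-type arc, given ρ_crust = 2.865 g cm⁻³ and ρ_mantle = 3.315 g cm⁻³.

Balancing pressure at the compensation depth: the weight of the topography is balanced by the buoyancy of the root, ρ_c h = (ρ_m − ρ_c) r.
r = h · ρ_c / (ρ_m − ρ_c) = 3.251 km × 2.865 / (3.315 − 2.865) = 20.7 km.

20.7 km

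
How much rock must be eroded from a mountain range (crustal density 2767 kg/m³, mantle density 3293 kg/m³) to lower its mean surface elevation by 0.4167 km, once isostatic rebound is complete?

2.61 km

Net drop Δ = e − u = e − e ρ_c/ρ_m = e (ρ_m − ρ_c)/ρ_m.
e = Δ ρ_m/(ρ_m − ρ_c) = 0.4167 km × 3293/526 = 2.61 km.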